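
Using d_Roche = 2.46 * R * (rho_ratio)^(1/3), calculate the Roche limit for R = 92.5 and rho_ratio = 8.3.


d_Roche = 2.46 * 92.5 * 8.3^(1/3) = 460.7191

460.7191


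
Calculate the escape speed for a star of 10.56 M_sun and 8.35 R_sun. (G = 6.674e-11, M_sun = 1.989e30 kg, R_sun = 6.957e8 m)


M = 10.56 * 1.989e30 kg = 2.100384e+31 kg; R = 8.35 * 6.957e8 m = 5.809095e+09 m. v_esc = sqrt(2GM/R) = sqrt(2 * 6.674e-11 * 2.100384e+31 / 5.809095e+09) = 694709.4559

694709.4559 m/s


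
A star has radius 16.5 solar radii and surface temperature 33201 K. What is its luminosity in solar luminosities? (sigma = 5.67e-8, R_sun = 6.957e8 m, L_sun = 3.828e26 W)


R = 16.5 * 6.957e8 m = 1.147905e+10 m. L = 4*pi*R^2*sigma*T^4 = 4*pi*(1.147905e+10)^2 * 5.67e-8 * 33201^4 = 1.140799906e+32 W. L/L_sun = 1.140799906e+32 / 3.828e26 = 298014.6045

298014.6045 L_sun


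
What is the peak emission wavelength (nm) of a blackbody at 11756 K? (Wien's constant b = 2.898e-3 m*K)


lam_max = b / T = 2.898e-3 / 11756 = 2.465e-07 m = 246.5124 nm

246.5124 nm


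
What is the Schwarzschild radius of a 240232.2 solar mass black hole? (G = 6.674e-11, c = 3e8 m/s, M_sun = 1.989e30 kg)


M = 240232.2 * 1.989e30 kg = 4.778218458e+35 kg. rs = 2GM/c^2 = 2 * 6.674e-11 * 4.778218458e+35 / (3e8)^2 = 7.087e+08

7.087e+08 m


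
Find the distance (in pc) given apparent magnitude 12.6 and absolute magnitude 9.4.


d = 10^((m - M + 5)/5) = 10^((12.6 - 9.4 + 5)/5) = 43.6516

43.6516 pc


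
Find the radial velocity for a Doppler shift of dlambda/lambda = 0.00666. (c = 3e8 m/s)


v = (dlambda/lambda) * c = 0.00666 * 3e8 = 1.998e+06

1.998e+06 m/s


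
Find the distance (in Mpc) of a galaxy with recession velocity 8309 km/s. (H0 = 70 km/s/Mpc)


d = v / H0 = 8309 / 70 = 118.7

118.7 Mpc


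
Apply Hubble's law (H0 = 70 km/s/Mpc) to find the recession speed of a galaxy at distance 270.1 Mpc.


v = H0 * d = 70 * 270.1 = 18907.0

18907.0 km/s


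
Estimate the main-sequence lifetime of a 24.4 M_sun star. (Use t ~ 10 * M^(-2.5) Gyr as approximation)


t = 10 * M^(-2.5) = 10 * 24.4^(-2.5) = 0.0034

0.0034 Gyr


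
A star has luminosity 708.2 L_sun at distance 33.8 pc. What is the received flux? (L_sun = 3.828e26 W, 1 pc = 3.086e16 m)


F = L / (4*pi*d^2) = 2.711e+29 / (4*pi*(1.043e+18)^2) = 1.983e-08

1.983e-08 W/m^2


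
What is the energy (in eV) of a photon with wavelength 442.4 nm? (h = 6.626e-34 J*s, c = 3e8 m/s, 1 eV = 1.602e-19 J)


E = hc/lambda = 6.626e-34 * 3e8 / 4.424e-07 = 4.493e-19 J = 2.8048 eV

2.8048 eV


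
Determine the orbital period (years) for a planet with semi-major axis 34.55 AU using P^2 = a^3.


P = a^(3/2) = 34.55^1.5 = 203.0823

203.0823 years


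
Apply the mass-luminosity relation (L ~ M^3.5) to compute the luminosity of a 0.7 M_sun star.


L/L_sun = (M/M_sun)^3.5 = 0.7^3.5 = 0.287

0.287 L_sun


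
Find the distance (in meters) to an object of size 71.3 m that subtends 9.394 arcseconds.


D = size / theta_rad, theta_rad = 9.394 * pi/(180*3600) = 4.554e-05, D = 1.566e+06

1.566e+06 m


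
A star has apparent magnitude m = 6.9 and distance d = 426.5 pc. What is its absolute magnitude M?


M = m - 5*log10(d) + 5 = 6.9 - 5*log10(426.5) + 5 = -1.2496

-1.2496


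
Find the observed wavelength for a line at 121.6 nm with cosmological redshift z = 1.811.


lam_obs = lam_emit * (1 + z) = 121.6 * (1 + 1.811) = 341.8176

341.8176 nm


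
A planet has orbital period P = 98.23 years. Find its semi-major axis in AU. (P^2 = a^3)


a = P^(2/3) = 98.23^(2/3) = 21.2894

21.2894 AU


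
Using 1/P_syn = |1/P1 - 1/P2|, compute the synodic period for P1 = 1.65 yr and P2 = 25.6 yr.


1/P_syn = |1/P1 - 1/P2| = |1/1.65 - 1/25.6| => P_syn = 1.7637

1.7637 years


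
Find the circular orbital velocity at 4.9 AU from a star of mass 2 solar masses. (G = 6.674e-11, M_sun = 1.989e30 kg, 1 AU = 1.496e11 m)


v = sqrt(GM/r) = sqrt(6.674e-11 * 3.978e+30 / 7.330e+11) = 19031.002

19031.002 m/s


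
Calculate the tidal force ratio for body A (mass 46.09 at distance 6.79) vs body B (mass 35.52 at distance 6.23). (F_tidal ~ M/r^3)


Ratio = (M1/r1^3) / (M2/r2^3) = (46.09/6.79^3) / (35.52/6.23^3) = 1.0023

1.0023


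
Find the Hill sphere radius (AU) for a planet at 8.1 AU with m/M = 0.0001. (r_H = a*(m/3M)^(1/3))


r_H = a * (m/3M)^(1/3) = 8.1 * (0.0001/3)^(1/3) = 0.2607

0.2607 AU


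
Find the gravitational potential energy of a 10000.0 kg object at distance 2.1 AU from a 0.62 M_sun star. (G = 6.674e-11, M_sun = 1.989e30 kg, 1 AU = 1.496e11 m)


M = 0.62 * 1.989e30 kg = 1.23318e+30 kg; r = 2.1 AU * 1.496e11 m/AU = 3.1416e+11 m. U = -GM*m/r = -(6.674e-11 * 1.23318e+30 * 10000.0) / 3.1416e+11 = -2.620e+12

-2.620e+12 J


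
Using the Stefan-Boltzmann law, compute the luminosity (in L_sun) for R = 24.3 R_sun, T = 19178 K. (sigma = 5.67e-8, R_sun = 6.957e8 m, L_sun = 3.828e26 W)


R = 24.3 * 6.957e8 m = 1.690551e+10 m. L = 4*pi*R^2*sigma*T^4 = 4*pi*(1.690551e+10)^2 * 5.67e-8 * 19178^4 = 2.754626581e+31 W. L/L_sun = 2.754626581e+31 / 3.828e26 = 71959.942

71959.942 L_sun


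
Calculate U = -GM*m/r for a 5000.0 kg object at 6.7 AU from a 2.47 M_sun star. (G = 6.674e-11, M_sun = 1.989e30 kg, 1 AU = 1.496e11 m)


M = 2.47 * 1.989e30 kg = 4.91283e+30 kg; r = 6.7 AU * 1.496e11 m/AU = 1.00232e+12 m. U = -GM*m/r = -(6.674e-11 * 4.91283e+30 * 5000.0) / 1.00232e+12 = -1.636e+12

-1.636e+12 J


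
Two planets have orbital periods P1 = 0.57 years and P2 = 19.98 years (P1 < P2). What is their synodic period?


1/P_syn = |1/P1 - 1/P2| = |1/0.57 - 1/19.98| => P_syn = 0.5867

0.5867 years


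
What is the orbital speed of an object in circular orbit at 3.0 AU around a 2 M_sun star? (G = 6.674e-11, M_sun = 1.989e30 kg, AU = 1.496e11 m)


v = sqrt(GM/r) = sqrt(6.674e-11 * 3.978e+30 / 4.488e+11) = 24321.9878

24321.9878 m/s


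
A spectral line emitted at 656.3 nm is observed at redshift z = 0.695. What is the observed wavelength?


lam_obs = lam_emit * (1 + z) = 656.3 * (1 + 0.695) = 1112.4285

1112.4285 nm


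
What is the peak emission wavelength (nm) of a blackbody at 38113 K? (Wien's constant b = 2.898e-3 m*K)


lam_max = b / T = 2.898e-3 / 38113 = 7.604e-08 m = 76.037 nm

76.037 nm


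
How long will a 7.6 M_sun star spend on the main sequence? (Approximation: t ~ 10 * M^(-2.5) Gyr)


t = 10 * M^(-2.5) = 10 * 7.6^(-2.5) = 0.0628

0.0628 Gyr


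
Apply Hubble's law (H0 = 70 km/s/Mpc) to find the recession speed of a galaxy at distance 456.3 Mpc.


v = H0 * d = 70 * 456.3 = 31941.0

31941.0 km/s


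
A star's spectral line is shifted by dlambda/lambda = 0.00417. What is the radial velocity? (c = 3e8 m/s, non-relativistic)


v = (dlambda/lambda) * c = 0.00417 * 3e8 = 1.251e+06

1.251e+06 m/s


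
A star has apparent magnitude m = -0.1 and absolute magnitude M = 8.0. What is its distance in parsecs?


d = 10^((m - M + 5)/5) = 10^((-0.1 - 8.0 + 5)/5) = 0.2399

0.2399 pc


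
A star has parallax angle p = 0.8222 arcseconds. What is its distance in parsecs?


d = 1/p = 1/0.8222 = 1.2162

1.2162 pc


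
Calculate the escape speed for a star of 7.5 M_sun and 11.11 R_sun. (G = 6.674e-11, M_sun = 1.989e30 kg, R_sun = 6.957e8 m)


M = 7.5 * 1.989e30 kg = 1.49175e+31 kg; R = 11.11 * 6.957e8 m = 7.729227e+09 m. v_esc = sqrt(2GM/R) = sqrt(2 * 6.674e-11 * 1.49175e+31 / 7.729227e+09) = 507560.8209

507560.8209 m/s


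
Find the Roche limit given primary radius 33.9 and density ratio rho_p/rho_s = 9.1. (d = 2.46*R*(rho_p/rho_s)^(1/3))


d_Roche = 2.46 * 33.9 * 9.1^(1/3) = 174.1066

174.1066


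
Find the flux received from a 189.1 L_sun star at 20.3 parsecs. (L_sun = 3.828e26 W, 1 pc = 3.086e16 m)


F = L / (4*pi*d^2) = 7.239e+28 / (4*pi*(6.265e+17)^2) = 1.468e-08

1.468e-08 W/m^2


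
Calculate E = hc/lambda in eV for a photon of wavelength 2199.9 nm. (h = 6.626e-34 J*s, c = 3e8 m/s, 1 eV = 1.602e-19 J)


E = hc/lambda = 6.626e-34 * 3e8 / 2.200e-06 = 9.036e-20 J = 0.564 eV

0.564 eV


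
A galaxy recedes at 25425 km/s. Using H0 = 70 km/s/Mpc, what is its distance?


d = v / H0 = 25425 / 70 = 363.2143

363.2143 Mpc


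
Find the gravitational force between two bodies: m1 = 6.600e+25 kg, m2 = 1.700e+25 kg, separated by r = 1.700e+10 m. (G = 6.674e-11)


F = G*m1*m2/r^2 = 6.674e-11 * 6.600e+25 * 1.700e+25 / (1.700e+10)^2 = 6.674e-11 * 1.122e+51 / 2.890e+20 = 2.591e+20

2.591e+20 N


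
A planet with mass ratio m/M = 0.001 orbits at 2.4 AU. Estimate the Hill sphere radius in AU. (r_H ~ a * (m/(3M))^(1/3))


r_H = a * (m/3M)^(1/3) = 2.4 * (0.001/3)^(1/3) = 0.1664

0.1664 AU


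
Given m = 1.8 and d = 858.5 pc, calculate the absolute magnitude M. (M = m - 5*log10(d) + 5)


M = m - 5*log10(d) + 5 = 1.8 - 5*log10(858.5) + 5 = -7.8687

-7.8687


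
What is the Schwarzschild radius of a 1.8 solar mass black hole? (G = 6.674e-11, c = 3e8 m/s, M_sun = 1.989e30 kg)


M = 1.8 * 1.989e30 kg = 3.5802e+30 kg. rs = 2GM/c^2 = 2 * 6.674e-11 * 3.5802e+30 / (3e8)^2 = 5309.8344

5309.8344 m


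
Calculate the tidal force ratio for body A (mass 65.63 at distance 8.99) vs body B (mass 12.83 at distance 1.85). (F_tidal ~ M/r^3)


Ratio = (M1/r1^3) / (M2/r2^3) = (65.63/8.99^3) / (12.83/1.85^3) = 0.0446

0.0446


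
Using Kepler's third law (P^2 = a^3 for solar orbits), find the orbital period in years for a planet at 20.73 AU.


P = a^(3/2) = 20.73^1.5 = 94.3841

94.3841 years


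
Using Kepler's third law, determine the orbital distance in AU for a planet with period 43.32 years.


a = P^(2/3) = 43.32^(2/3) = 12.3346

12.3346 AU


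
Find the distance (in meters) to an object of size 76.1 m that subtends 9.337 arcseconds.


D = size / theta_rad, theta_rad = 9.337 * pi/(180*3600) = 4.527e-05, D = 1.681e+06

1.681e+06 m


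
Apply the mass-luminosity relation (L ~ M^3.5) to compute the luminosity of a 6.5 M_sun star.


L/L_sun = (M/M_sun)^3.5 = 6.5^3.5 = 700.1591

700.1591 L_sun


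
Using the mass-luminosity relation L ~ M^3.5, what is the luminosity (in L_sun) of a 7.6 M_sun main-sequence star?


L/L_sun = (M/M_sun)^3.5 = 7.6^3.5 = 1210.1733

1210.1733 L_sun


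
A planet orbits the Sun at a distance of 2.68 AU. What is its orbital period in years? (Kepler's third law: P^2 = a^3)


P = a^(3/2) = 2.68^1.5 = 4.3873

4.3873 years


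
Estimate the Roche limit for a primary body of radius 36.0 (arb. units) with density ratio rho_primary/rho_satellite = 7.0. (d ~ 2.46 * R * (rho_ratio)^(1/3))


d_Roche = 2.46 * 36.0 * 7.0^(1/3) = 169.4092

169.4092


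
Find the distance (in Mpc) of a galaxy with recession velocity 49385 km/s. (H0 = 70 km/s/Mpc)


d = v / H0 = 49385 / 70 = 705.5

705.5 Mpc


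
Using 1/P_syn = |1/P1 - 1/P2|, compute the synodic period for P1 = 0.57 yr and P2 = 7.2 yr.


1/P_syn = |1/P1 - 1/P2| = |1/0.57 - 1/7.2| => P_syn = 0.619

0.619 years


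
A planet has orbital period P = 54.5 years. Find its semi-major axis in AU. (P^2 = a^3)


a = P^(2/3) = 54.5^(2/3) = 14.3747

14.3747 AU


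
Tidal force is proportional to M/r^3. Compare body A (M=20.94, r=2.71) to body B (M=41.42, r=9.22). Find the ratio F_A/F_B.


Ratio = (M1/r1^3) / (M2/r2^3) = (20.94/2.71^3) / (41.42/9.22^3) = 19.9091

19.9091


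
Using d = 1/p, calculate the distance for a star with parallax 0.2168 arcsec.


d = 1/p = 1/0.2168 = 4.6125

4.6125 pc


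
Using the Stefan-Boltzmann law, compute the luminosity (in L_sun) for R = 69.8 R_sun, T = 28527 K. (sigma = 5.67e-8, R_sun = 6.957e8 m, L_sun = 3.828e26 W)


R = 69.8 * 6.957e8 m = 4.855986e+10 m. L = 4*pi*R^2*sigma*T^4 = 4*pi*(4.855986e+10)^2 * 5.67e-8 * 28527^4 = 1.112684872e+33 W. L/L_sun = 1.112684872e+33 / 3.828e26 = 2.907e+06

2.907e+06 L_sun


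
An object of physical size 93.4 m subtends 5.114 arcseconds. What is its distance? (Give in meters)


D = size / theta_rad, theta_rad = 5.114 * pi/(180*3600) = 2.479e-05, D = 3.767e+06

3.767e+06 m


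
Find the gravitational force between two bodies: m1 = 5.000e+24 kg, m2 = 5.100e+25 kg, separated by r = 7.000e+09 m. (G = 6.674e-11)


F = G*m1*m2/r^2 = 6.674e-11 * 5.000e+24 * 5.100e+25 / (7.000e+09)^2 = 6.674e-11 * 2.550e+50 / 4.900e+19 = 3.473e+20

3.473e+20 N


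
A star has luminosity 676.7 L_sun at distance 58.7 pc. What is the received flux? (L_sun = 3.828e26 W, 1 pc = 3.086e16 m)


F = L / (4*pi*d^2) = 2.590e+29 / (4*pi*(1.811e+18)^2) = 6.282e-09

6.282e-09 W/m^2


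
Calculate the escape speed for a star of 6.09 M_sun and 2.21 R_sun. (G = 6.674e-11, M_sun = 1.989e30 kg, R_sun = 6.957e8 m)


M = 6.09 * 1.989e30 kg = 1.211301e+31 kg; R = 2.21 * 6.957e8 m = 1.537497e+09 m. v_esc = sqrt(2GM/R) = sqrt(2 * 6.674e-11 * 1.211301e+31 / 1.537497e+09) = 1.025e+06

1.025e+06 m/s


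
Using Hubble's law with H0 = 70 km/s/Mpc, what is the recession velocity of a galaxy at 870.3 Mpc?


v = H0 * d = 70 * 870.3 = 60921.0

60921.0 km/s


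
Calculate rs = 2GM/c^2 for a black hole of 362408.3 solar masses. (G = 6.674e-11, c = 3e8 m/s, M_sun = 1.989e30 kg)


M = 362408.3 * 1.989e30 kg = 7.208301087e+35 kg. rs = 2GM/c^2 = 2 * 6.674e-11 * 7.208301087e+35 / (3e8)^2 = 1.069e+09

1.069e+09 m


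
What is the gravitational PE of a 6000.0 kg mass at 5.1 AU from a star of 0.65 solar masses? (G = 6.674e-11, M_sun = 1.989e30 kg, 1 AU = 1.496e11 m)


M = 0.65 * 1.989e30 kg = 1.29285e+30 kg; r = 5.1 AU * 1.496e11 m/AU = 7.6296e+11 m. U = -GM*m/r = -(6.674e-11 * 1.29285e+30 * 6000.0) / 7.6296e+11 = -6.786e+11

-6.786e+11 J


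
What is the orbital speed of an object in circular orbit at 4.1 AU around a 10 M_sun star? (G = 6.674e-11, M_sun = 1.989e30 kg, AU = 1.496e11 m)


v = sqrt(GM/r) = sqrt(6.674e-11 * 1.989e+31 / 6.134e+11) = 46521.3991

46521.3991 m/s


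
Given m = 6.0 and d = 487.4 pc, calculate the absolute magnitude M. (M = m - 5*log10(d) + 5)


M = m - 5*log10(d) + 5 = 6.0 - 5*log10(487.4) + 5 = -2.4394

-2.4394


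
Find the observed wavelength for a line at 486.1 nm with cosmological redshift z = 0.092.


lam_obs = lam_emit * (1 + z) = 486.1 * (1 + 0.092) = 530.8212

530.8212 nm


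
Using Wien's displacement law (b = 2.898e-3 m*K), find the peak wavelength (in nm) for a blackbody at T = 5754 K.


lam_max = b / T = 2.898e-3 / 5754 = 5.036e-07 m = 503.6496 nm

503.6496 nm


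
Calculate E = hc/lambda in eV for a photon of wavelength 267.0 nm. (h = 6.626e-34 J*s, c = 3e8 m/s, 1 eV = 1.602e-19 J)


E = hc/lambda = 6.626e-34 * 3e8 / 2.670e-07 = 7.445e-19 J = 4.6473 eV

4.6473 eV


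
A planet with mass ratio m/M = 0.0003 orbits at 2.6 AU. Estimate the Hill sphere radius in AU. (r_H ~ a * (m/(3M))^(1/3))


r_H = a * (m/3M)^(1/3) = 2.6 * (0.0003/3)^(1/3) = 0.1207

0.1207 AU


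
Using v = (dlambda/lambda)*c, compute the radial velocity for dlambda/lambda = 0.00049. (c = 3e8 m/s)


v = (dlambda/lambda) * c = 0.00049 * 3e8 = 147000.0

147000.0 m/s


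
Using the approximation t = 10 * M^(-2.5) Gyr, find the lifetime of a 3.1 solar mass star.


t = 10 * M^(-2.5) = 10 * 3.1^(-2.5) = 0.591

0.591 Gyr


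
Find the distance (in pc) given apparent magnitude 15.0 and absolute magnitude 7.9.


d = 10^((m - M + 5)/5) = 10^((15.0 - 7.9 + 5)/5) = 263.0268

263.0268 pc


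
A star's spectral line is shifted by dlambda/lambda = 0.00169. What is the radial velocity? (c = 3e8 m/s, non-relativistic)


v = (dlambda/lambda) * c = 0.00169 * 3e8 = 507000.0

507000.0 m/s


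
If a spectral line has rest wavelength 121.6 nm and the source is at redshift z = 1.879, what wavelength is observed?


lam_obs = lam_emit * (1 + z) = 121.6 * (1 + 1.879) = 350.0864

350.0864 nm


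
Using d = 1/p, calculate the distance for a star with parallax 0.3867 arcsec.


d = 1/p = 1/0.3867 = 2.586

2.586 pc


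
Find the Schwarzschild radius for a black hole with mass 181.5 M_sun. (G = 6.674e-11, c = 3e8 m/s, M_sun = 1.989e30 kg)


M = 181.5 * 1.989e30 kg = 3.610035e+32 kg. rs = 2GM/c^2 = 2 * 6.674e-11 * 3.610035e+32 / (3e8)^2 = 535408.302

535408.302 m


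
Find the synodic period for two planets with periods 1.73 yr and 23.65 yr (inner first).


1/P_syn = |1/P1 - 1/P2| = |1/1.73 - 1/23.65| => P_syn = 1.8665

1.8665 years


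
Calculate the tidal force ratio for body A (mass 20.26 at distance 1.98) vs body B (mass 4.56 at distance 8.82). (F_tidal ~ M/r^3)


Ratio = (M1/r1^3) / (M2/r2^3) = (20.26/1.98^3) / (4.56/8.82^3) = 392.7216

392.7216


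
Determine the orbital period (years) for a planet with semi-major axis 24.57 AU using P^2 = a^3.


P = a^(3/2) = 24.57^1.5 = 121.7889

121.7889 years


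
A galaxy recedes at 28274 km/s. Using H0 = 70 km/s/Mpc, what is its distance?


d = v / H0 = 28274 / 70 = 403.9143

403.9143 Mpc


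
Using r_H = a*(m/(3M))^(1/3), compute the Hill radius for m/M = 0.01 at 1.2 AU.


r_H = a * (m/3M)^(1/3) = 1.2 * (0.01/3)^(1/3) = 0.1793

0.1793 AU


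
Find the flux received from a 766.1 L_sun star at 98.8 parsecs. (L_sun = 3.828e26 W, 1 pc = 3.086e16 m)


F = L / (4*pi*d^2) = 2.933e+29 / (4*pi*(3.049e+18)^2) = 2.510e-09

2.510e-09 W/m^2


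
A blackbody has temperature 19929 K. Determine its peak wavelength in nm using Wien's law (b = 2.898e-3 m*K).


lam_max = b / T = 2.898e-3 / 19929 = 1.454e-07 m = 145.4162 nm

145.4162 nm


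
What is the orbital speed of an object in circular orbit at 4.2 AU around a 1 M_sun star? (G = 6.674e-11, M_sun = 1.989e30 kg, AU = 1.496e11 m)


v = sqrt(GM/r) = sqrt(6.674e-11 * 1.989e+30 / 6.283e+11) = 14535.1678

14535.1678 m/s


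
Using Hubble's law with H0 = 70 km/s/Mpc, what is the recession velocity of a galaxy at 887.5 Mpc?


v = H0 * d = 70 * 887.5 = 62125.0

62125.0 km/s


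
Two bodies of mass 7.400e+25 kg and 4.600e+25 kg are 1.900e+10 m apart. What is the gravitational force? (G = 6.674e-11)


F = G*m1*m2/r^2 = 6.674e-11 * 7.400e+25 * 4.600e+25 / (1.900e+10)^2 = 6.674e-11 * 3.404e+51 / 3.610e+20 = 6.293e+20

6.293e+20 N


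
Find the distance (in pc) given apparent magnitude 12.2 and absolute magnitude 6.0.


d = 10^((m - M + 5)/5) = 10^((12.2 - 6.0 + 5)/5) = 173.7801

173.7801 pc


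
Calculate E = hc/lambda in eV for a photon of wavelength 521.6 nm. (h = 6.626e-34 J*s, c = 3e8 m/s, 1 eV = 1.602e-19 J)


E = hc/lambda = 6.626e-34 * 3e8 / 5.216e-07 = 3.811e-19 J = 2.3789 eV

2.3789 eV


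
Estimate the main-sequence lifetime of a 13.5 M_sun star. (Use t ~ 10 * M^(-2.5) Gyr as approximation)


t = 10 * M^(-2.5) = 10 * 13.5^(-2.5) = 0.0149

0.0149 Gyr


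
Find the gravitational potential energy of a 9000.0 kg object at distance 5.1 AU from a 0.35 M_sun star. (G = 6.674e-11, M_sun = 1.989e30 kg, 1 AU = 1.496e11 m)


M = 0.35 * 1.989e30 kg = 6.9615e+29 kg; r = 5.1 AU * 1.496e11 m/AU = 7.6296e+11 m. U = -GM*m/r = -(6.674e-11 * 6.9615e+29 * 9000.0) / 7.6296e+11 = -5.481e+11

-5.481e+11 J


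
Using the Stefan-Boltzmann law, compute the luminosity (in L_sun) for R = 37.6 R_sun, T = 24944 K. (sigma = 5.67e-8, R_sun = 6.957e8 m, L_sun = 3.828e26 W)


R = 37.6 * 6.957e8 m = 2.615832e+10 m. L = 4*pi*R^2*sigma*T^4 = 4*pi*(2.615832e+10)^2 * 5.67e-8 * 24944^4 = 1.887456759e+32 W. L/L_sun = 1.887456759e+32 / 3.828e26 = 493066.029

493066.029 L_sun


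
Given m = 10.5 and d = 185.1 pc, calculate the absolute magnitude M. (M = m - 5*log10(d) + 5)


M = m - 5*log10(d) + 5 = 10.5 - 5*log10(185.1) + 5 = 4.163

4.163


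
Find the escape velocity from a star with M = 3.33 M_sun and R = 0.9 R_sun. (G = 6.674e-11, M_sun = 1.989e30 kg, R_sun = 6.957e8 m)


M = 3.33 * 1.989e30 kg = 6.62337e+30 kg; R = 0.9 * 6.957e8 m = 6.2613e+08 m. v_esc = sqrt(2GM/R) = sqrt(2 * 6.674e-11 * 6.62337e+30 / 6.2613e+08) = 1.188e+06

1.188e+06 m/s


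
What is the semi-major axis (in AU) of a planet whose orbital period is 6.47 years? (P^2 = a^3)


a = P^(2/3) = 6.47^(2/3) = 3.4722

3.4722 AU


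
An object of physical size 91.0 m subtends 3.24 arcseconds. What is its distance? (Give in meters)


D = size / theta_rad, theta_rad = 3.24 * pi/(180*3600) = 1.571e-05, D = 5.793e+06

5.793e+06 m


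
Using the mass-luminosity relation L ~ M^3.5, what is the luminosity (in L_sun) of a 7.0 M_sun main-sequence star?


L/L_sun = (M/M_sun)^3.5 = 7.0^3.5 = 907.4927

907.4927 L_sun


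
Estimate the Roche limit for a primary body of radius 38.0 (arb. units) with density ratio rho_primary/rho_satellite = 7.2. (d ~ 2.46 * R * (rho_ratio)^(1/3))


d_Roche = 2.46 * 38.0 * 7.2^(1/3) = 180.5079

180.5079


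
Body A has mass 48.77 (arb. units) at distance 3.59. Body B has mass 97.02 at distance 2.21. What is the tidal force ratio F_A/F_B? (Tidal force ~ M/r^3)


Ratio = (M1/r1^3) / (M2/r2^3) = (48.77/3.59^3) / (97.02/2.21^3) = 0.1173

0.1173


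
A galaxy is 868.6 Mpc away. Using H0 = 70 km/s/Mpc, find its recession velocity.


v = H0 * d = 70 * 868.6 = 60802.0

60802.0 km/s


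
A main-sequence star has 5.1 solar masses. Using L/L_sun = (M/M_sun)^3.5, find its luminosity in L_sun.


L/L_sun = (M/M_sun)^3.5 = 5.1^3.5 = 299.5681

299.5681 L_sun


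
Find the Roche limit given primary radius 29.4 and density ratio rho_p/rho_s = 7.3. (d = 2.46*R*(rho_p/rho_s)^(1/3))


d_Roche = 2.46 * 29.4 * 7.3^(1/3) = 140.2997

140.2997


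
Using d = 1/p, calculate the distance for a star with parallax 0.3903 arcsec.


d = 1/p = 1/0.3903 = 2.5621

2.5621 pc


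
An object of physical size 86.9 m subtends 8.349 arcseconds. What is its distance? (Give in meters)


D = size / theta_rad, theta_rad = 8.349 * pi/(180*3600) = 4.048e-05, D = 2.147e+06

2.147e+06 m


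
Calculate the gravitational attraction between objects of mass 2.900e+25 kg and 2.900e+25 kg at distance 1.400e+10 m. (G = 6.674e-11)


F = G*m1*m2/r^2 = 6.674e-11 * 2.900e+25 * 2.900e+25 / (1.400e+10)^2 = 6.674e-11 * 8.410e+50 / 1.960e+20 = 2.864e+20

2.864e+20 N


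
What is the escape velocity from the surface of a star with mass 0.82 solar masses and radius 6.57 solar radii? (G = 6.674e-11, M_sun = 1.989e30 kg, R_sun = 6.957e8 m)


M = 0.82 * 1.989e30 kg = 1.63098e+30 kg; R = 6.57 * 6.957e8 m = 4.570749e+09 m. v_esc = sqrt(2GM/R) = sqrt(2 * 6.674e-11 * 1.63098e+30 / 4.570749e+09) = 218242.1997

218242.1997 m/s


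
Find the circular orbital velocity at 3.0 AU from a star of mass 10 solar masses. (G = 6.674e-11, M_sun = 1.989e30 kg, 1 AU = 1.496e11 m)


v = sqrt(GM/r) = sqrt(6.674e-11 * 1.989e+31 / 4.488e+11) = 54385.6181

54385.6181 m/s


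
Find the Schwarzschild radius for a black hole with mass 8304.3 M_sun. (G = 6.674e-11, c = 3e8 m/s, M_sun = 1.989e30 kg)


M = 8304.3 * 1.989e30 kg = 1.65172527e+34 kg. rs = 2GM/c^2 = 2 * 6.674e-11 * 1.65172527e+34 / (3e8)^2 = 2.450e+07

2.450e+07 m


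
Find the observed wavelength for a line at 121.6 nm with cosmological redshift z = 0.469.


lam_obs = lam_emit * (1 + z) = 121.6 * (1 + 0.469) = 178.6304

178.6304 nm


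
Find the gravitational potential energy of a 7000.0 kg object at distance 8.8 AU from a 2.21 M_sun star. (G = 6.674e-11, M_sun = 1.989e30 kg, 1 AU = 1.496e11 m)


M = 2.21 * 1.989e30 kg = 4.39569e+30 kg; r = 8.8 AU * 1.496e11 m/AU = 1.31648e+12 m. U = -GM*m/r = -(6.674e-11 * 4.39569e+30 * 7000.0) / 1.31648e+12 = -1.560e+12

-1.560e+12 J


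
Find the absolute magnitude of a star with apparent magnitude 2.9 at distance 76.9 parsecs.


M = m - 5*log10(d) + 5 = 2.9 - 5*log10(76.9) + 5 = -1.5296

-1.5296


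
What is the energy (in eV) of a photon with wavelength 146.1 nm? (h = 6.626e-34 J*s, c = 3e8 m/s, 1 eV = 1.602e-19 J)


E = hc/lambda = 6.626e-34 * 3e8 / 1.461e-07 = 1.361e-18 J = 8.493 eV

8.493 eV


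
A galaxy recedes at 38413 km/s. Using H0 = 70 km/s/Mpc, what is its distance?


d = v / H0 = 38413 / 70 = 548.7571

548.7571 Mpc


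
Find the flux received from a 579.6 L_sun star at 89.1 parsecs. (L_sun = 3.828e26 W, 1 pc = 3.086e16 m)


F = L / (4*pi*d^2) = 2.219e+29 / (4*pi*(2.750e+18)^2) = 2.335e-09

2.335e-09 W/m^2


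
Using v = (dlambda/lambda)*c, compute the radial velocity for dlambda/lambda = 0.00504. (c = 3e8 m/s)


v = (dlambda/lambda) * c = 0.00504 * 3e8 = 1.512e+06

1.512e+06 m/s


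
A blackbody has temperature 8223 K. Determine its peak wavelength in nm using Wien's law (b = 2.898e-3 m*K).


lam_max = b / T = 2.898e-3 / 8223 = 3.524e-07 m = 352.4261 nm

352.4261 nm


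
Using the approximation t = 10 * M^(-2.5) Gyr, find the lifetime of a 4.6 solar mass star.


t = 10 * M^(-2.5) = 10 * 4.6^(-2.5) = 0.2203

0.2203 Gyr


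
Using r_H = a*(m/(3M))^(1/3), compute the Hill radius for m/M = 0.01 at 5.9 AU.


r_H = a * (m/3M)^(1/3) = 5.9 * (0.01/3)^(1/3) = 0.8813

0.8813 AU


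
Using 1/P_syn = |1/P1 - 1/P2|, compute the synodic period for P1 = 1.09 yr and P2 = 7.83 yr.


1/P_syn = |1/P1 - 1/P2| = |1/1.09 - 1/7.83| => P_syn = 1.2663

1.2663 years


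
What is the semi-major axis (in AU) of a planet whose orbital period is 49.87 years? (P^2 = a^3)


a = P^(2/3) = 49.87^(2/3) = 13.5486

13.5486 AU


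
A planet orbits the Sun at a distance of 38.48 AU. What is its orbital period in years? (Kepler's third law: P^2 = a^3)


P = a^(3/2) = 38.48^1.5 = 238.7001

238.7001 years


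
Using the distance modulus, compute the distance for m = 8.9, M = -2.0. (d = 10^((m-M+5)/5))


d = 10^((m - M + 5)/5) = 10^((8.9 - -2.0 + 5)/5) = 1513.5612

1513.5612 pc


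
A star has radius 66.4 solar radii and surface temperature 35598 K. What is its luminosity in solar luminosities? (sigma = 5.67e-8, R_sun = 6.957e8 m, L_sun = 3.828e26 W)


R = 66.4 * 6.957e8 m = 4.619448e+10 m. L = 4*pi*R^2*sigma*T^4 = 4*pi*(4.619448e+10)^2 * 5.67e-8 * 35598^4 = 2.441605436e+33 W. L/L_sun = 2.441605436e+33 / 3.828e26 = 6.378e+06

6.378e+06 L_sun


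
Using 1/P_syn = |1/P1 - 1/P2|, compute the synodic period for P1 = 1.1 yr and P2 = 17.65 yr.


1/P_syn = |1/P1 - 1/P2| = |1/1.1 - 1/17.65| => P_syn = 1.1731

1.1731 years


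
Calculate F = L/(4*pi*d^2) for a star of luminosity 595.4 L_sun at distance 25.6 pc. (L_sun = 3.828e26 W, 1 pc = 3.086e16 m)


F = L / (4*pi*d^2) = 2.279e+29 / (4*pi*(7.900e+17)^2) = 2.906e-08

2.906e-08 W/m^2


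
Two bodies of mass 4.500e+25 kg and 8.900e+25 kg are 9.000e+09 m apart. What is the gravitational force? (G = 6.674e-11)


F = G*m1*m2/r^2 = 6.674e-11 * 4.500e+25 * 8.900e+25 / (9.000e+09)^2 = 6.674e-11 * 4.005e+51 / 8.100e+19 = 3.300e+21

3.300e+21 N


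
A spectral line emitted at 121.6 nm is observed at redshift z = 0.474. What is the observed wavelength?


lam_obs = lam_emit * (1 + z) = 121.6 * (1 + 0.474) = 179.2384

179.2384 nm


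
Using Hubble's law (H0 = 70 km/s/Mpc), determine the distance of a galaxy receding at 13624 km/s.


d = v / H0 = 13624 / 70 = 194.6286

194.6286 Mpc


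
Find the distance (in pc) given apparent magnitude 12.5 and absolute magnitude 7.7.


d = 10^((m - M + 5)/5) = 10^((12.5 - 7.7 + 5)/5) = 91.2011

91.2011 pc


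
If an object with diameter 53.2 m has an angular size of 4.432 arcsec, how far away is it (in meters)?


D = size / theta_rad, theta_rad = 4.432 * pi/(180*3600) = 2.149e-05, D = 2.476e+06

2.476e+06 m


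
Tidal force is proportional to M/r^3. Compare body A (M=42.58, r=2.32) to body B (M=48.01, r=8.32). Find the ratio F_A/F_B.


Ratio = (M1/r1^3) / (M2/r2^3) = (42.58/2.32^3) / (48.01/8.32^3) = 40.9053

40.9053


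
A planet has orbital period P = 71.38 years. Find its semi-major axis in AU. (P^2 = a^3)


a = P^(2/3) = 71.38^(2/3) = 17.2075

17.2075 AU


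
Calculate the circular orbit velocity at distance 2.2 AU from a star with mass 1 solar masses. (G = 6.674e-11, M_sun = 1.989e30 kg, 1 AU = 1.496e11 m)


v = sqrt(GM/r) = sqrt(6.674e-11 * 1.989e+30 / 3.291e+11) = 20083.2205

20083.2205 m/s


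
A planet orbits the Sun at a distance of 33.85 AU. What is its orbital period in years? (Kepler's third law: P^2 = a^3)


P = a^(3/2) = 33.85^1.5 = 196.9418

196.9418 years


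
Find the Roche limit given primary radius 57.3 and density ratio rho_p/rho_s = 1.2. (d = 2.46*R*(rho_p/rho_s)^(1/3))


d_Roche = 2.46 * 57.3 * 1.2^(1/3) = 149.7902

149.7902


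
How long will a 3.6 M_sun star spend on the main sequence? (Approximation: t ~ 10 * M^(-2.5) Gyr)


t = 10 * M^(-2.5) = 10 * 3.6^(-2.5) = 0.4067

0.4067 Gyr


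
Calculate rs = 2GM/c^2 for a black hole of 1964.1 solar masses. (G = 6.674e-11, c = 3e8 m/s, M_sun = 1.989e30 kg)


M = 1964.1 * 1.989e30 kg = 3.9065949e+33 kg. rs = 2GM/c^2 = 2 * 6.674e-11 * 3.9065949e+33 / (3e8)^2 = 5.794e+06

5.794e+06 m


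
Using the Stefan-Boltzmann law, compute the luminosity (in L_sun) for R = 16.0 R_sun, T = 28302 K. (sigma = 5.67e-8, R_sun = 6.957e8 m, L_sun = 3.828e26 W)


R = 16.0 * 6.957e8 m = 1.11312e+10 m. L = 4*pi*R^2*sigma*T^4 = 4*pi*(1.11312e+10)^2 * 5.67e-8 * 28302^4 = 5.664288973e+31 W. L/L_sun = 5.664288973e+31 / 3.828e26 = 147969.9314

147969.9314 L_sun


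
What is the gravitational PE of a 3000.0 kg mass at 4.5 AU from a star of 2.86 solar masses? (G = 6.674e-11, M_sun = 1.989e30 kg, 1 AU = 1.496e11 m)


M = 2.86 * 1.989e30 kg = 5.68854e+30 kg; r = 4.5 AU * 1.496e11 m/AU = 6.732e+11 m. U = -GM*m/r = -(6.674e-11 * 5.68854e+30 * 3000.0) / 6.732e+11 = -1.692e+12

-1.692e+12 J


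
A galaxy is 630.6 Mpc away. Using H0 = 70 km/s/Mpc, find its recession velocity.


v = H0 * d = 70 * 630.6 = 44142.0

44142.0 km/s


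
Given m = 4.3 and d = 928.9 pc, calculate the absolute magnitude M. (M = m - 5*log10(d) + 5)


M = m - 5*log10(d) + 5 = 4.3 - 5*log10(928.9) + 5 = -5.5398

-5.5398


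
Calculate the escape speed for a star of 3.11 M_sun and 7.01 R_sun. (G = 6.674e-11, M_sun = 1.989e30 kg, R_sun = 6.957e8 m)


M = 3.11 * 1.989e30 kg = 6.18579e+30 kg; R = 7.01 * 6.957e8 m = 4.876857e+09 m. v_esc = sqrt(2GM/R) = sqrt(2 * 6.674e-11 * 6.18579e+30 / 4.876857e+09) = 411467.6293

411467.6293 m/s


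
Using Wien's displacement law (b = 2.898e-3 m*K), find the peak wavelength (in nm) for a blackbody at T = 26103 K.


lam_max = b / T = 2.898e-3 / 26103 = 1.110e-07 m = 111.0217 nm

111.0217 nm


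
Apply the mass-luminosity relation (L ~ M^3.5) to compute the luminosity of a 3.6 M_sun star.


L/L_sun = (M/M_sun)^3.5 = 3.6^3.5 = 88.5235

88.5235 L_sun


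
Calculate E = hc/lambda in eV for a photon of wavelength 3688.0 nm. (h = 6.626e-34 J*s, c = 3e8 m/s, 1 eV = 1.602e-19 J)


E = hc/lambda = 6.626e-34 * 3e8 / 3.688e-06 = 5.390e-20 J = 0.3364 eV

0.3364 eV


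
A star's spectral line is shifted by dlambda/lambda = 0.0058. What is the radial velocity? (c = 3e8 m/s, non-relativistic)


v = (dlambda/lambda) * c = 0.0058 * 3e8 = 1.740e+06

1.740e+06 m/s


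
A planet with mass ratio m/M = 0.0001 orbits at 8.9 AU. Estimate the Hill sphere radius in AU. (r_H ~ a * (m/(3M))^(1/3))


r_H = a * (m/3M)^(1/3) = 8.9 * (0.0001/3)^(1/3) = 0.2864

0.2864 AU


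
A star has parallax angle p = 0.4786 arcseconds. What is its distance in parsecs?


d = 1/p = 1/0.4786 = 2.0894

2.0894 pc


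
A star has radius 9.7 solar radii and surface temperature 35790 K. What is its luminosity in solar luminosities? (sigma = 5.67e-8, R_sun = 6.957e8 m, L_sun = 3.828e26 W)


R = 9.7 * 6.957e8 m = 6.74829e+09 m. L = 4*pi*R^2*sigma*T^4 = 4*pi*(6.74829e+09)^2 * 5.67e-8 * 35790^4 = 5.32386693e+31 W. L/L_sun = 5.32386693e+31 / 3.828e26 = 139076.9835

139076.9835 L_sun


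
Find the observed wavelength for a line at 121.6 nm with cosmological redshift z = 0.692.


lam_obs = lam_emit * (1 + z) = 121.6 * (1 + 0.692) = 205.7472

205.7472 nm


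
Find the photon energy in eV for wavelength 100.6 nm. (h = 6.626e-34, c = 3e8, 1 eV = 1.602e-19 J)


E = hc/lambda = 6.626e-34 * 3e8 / 1.006e-07 = 1.976e-18 J = 12.3342 eV

12.3342 eV


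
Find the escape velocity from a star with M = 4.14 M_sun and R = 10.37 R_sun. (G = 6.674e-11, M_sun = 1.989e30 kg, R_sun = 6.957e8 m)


M = 4.14 * 1.989e30 kg = 8.23446e+30 kg; R = 10.37 * 6.957e8 m = 7.214409e+09 m. v_esc = sqrt(2GM/R) = sqrt(2 * 6.674e-11 * 8.23446e+30 / 7.214409e+09) = 390324.0229

390324.0229 m/s


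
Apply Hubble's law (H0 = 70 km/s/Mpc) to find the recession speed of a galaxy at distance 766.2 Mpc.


v = H0 * d = 70 * 766.2 = 53634.0

53634.0 km/s


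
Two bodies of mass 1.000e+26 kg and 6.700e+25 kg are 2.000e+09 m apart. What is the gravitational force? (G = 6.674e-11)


F = G*m1*m2/r^2 = 6.674e-11 * 1.000e+26 * 6.700e+25 / (2.000e+09)^2 = 6.674e-11 * 6.700e+51 / 4.000e+18 = 1.118e+23

1.118e+23 N


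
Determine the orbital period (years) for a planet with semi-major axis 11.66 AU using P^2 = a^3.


P = a^(3/2) = 11.66^1.5 = 39.8151

39.8151 years


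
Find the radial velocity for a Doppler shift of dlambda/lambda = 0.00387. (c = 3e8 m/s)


v = (dlambda/lambda) * c = 0.00387 * 3e8 = 1.161e+06

1.161e+06 m/s


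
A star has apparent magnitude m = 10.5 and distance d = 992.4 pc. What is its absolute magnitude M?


M = m - 5*log10(d) + 5 = 10.5 - 5*log10(992.4) + 5 = 0.5166

0.5166


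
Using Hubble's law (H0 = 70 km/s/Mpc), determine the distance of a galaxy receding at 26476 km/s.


d = v / H0 = 26476 / 70 = 378.2286

378.2286 Mpc


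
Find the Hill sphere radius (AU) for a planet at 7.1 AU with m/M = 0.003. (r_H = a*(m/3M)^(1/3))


r_H = a * (m/3M)^(1/3) = 7.1 * (0.003/3)^(1/3) = 0.71

0.71 AU


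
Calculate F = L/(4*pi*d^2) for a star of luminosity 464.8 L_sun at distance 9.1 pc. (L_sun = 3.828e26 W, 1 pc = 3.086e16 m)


F = L / (4*pi*d^2) = 1.779e+29 / (4*pi*(2.808e+17)^2) = 1.795e-07

1.795e-07 W/m^2


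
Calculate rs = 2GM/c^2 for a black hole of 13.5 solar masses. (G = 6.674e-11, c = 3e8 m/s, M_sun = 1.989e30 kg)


M = 13.5 * 1.989e30 kg = 2.68515e+31 kg. rs = 2GM/c^2 = 2 * 6.674e-11 * 2.68515e+31 / (3e8)^2 = 39823.758

39823.758 m


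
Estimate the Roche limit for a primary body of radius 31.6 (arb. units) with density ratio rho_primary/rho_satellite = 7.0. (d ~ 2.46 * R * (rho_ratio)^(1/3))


d_Roche = 2.46 * 31.6 * 7.0^(1/3) = 148.7036

148.7036


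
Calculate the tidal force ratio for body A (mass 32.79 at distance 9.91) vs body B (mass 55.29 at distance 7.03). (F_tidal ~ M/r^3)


Ratio = (M1/r1^3) / (M2/r2^3) = (32.79/9.91^3) / (55.29/7.03^3) = 0.2117

0.2117


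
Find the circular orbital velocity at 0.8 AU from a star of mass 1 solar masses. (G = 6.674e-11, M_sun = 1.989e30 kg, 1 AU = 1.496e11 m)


v = sqrt(GM/r) = sqrt(6.674e-11 * 1.989e+30 / 1.197e+11) = 33304.2534

33304.2534 m/s


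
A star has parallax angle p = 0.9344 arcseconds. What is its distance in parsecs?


d = 1/p = 1/0.9344 = 1.0702

1.0702 pc


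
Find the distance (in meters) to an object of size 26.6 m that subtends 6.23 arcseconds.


D = size / theta_rad, theta_rad = 6.23 * pi/(180*3600) = 3.020e-05, D = 880681.1952

880681.1952 m


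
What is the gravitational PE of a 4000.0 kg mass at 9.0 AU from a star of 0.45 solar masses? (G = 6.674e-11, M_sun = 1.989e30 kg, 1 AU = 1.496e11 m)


M = 0.45 * 1.989e30 kg = 8.9505e+29 kg; r = 9.0 AU * 1.496e11 m/AU = 1.3464e+12 m. U = -GM*m/r = -(6.674e-11 * 8.9505e+29 * 4000.0) / 1.3464e+12 = -1.775e+11

-1.775e+11 J


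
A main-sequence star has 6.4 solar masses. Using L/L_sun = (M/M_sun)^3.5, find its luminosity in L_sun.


L/L_sun = (M/M_sun)^3.5 = 6.4^3.5 = 663.1777

663.1777 L_sun


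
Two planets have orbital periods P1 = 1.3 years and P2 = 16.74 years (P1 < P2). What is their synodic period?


1/P_syn = |1/P1 - 1/P2| = |1/1.3 - 1/16.74| => P_syn = 1.4095

1.4095 years


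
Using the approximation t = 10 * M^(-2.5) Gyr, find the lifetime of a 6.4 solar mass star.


t = 10 * M^(-2.5) = 10 * 6.4^(-2.5) = 0.0965

0.0965 Gyr


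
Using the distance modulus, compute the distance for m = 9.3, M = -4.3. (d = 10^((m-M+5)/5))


d = 10^((m - M + 5)/5) = 10^((9.3 - -4.3 + 5)/5) = 5248.0746

5248.0746 pc


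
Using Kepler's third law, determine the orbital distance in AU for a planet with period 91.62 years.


a = P^(2/3) = 91.62^(2/3) = 20.3233

20.3233 AU


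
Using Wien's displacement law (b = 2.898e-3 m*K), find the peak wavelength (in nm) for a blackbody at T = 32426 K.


lam_max = b / T = 2.898e-3 / 32426 = 8.937e-08 m = 89.3727 nm

89.3727 nm


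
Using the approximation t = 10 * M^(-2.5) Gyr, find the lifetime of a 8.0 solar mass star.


t = 10 * M^(-2.5) = 10 * 8.0^(-2.5) = 0.0552

0.0552 Gyr


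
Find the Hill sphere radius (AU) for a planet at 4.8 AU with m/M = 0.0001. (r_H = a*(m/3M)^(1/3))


r_H = a * (m/3M)^(1/3) = 4.8 * (0.0001/3)^(1/3) = 0.1545

0.1545 AU


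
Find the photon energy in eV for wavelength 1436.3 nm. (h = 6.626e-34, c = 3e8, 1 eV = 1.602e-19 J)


E = hc/lambda = 6.626e-34 * 3e8 / 1.436e-06 = 1.384e-19 J = 0.8639 eV

0.8639 eV


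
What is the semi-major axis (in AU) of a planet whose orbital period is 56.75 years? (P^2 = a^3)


a = P^(2/3) = 56.75^(2/3) = 14.7676

14.7676 AU


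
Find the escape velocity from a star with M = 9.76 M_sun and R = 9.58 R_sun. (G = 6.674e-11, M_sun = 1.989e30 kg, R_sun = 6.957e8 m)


M = 9.76 * 1.989e30 kg = 1.941264e+31 kg; R = 9.58 * 6.957e8 m = 6.664806e+09 m. v_esc = sqrt(2GM/R) = sqrt(2 * 6.674e-11 * 1.941264e+31 / 6.664806e+09) = 623528.98

623528.98 m/s


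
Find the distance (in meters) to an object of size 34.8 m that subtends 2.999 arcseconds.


D = size / theta_rad, theta_rad = 2.999 * pi/(180*3600) = 1.454e-05, D = 2.393e+06

2.393e+06 m


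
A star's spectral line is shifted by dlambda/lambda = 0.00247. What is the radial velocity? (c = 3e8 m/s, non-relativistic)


v = (dlambda/lambda) * c = 0.00247 * 3e8 = 741000.0

741000.0 m/s


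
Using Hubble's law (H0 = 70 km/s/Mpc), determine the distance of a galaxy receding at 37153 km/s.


d = v / H0 = 37153 / 70 = 530.7571

530.7571 Mpc


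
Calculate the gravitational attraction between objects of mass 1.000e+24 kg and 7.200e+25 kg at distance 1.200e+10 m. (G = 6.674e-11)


F = G*m1*m2/r^2 = 6.674e-11 * 1.000e+24 * 7.200e+25 / (1.200e+10)^2 = 6.674e-11 * 7.200e+49 / 1.440e+20 = 3.337e+19

3.337e+19 N


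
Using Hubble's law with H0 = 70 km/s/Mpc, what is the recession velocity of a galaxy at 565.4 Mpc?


v = H0 * d = 70 * 565.4 = 39578.0

39578.0 km/s


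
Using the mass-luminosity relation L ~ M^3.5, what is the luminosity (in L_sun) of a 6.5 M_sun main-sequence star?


L/L_sun = (M/M_sun)^3.5 = 6.5^3.5 = 700.1591

700.1591 L_sun


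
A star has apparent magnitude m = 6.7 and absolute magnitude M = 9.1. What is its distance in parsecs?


d = 10^((m - M + 5)/5) = 10^((6.7 - 9.1 + 5)/5) = 3.3113

3.3113 pc


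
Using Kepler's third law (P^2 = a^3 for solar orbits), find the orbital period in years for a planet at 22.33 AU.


P = a^(3/2) = 22.33^1.5 = 105.5196

105.5196 years


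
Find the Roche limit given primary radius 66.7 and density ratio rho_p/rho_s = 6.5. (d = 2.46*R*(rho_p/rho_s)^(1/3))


d_Roche = 2.46 * 66.7 * 6.5^(1/3) = 306.2189

306.2189


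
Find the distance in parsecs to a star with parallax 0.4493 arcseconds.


d = 1/p = 1/0.4493 = 2.2257

2.2257 pc


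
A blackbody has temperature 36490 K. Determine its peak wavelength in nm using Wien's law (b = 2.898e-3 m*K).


lam_max = b / T = 2.898e-3 / 36490 = 7.942e-08 m = 79.419 nm

79.419 nm


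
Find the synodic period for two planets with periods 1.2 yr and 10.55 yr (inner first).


1/P_syn = |1/P1 - 1/P2| = |1/1.2 - 1/10.55| => P_syn = 1.354

1.354 years


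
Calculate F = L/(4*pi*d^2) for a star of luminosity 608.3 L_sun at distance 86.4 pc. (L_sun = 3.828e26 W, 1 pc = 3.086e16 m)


F = L / (4*pi*d^2) = 2.329e+29 / (4*pi*(2.666e+18)^2) = 2.607e-09

2.607e-09 W/m^2
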